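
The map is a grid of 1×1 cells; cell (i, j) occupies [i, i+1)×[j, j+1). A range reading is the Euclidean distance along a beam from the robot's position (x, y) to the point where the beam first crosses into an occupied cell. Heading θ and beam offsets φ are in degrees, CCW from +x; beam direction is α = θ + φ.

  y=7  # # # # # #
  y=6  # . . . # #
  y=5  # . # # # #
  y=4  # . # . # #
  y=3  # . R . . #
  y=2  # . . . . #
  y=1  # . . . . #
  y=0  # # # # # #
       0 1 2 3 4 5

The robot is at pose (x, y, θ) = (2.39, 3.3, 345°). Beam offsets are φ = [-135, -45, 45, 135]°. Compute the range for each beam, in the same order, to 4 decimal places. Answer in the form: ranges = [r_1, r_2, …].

beam 1: φ=-135°, α=210°
  cosα=-0.8660 sinα=-0.5000 | (2,3) | tMaxX 0.4503 tMaxY 0.6000 | tΔX 1.1547 tΔY 2.0000
    t=0.4503 [x] (1,3)
    t=0.6000 [y] (1,2)
    t=1.6050 [x] (0,2) — stop
  → r_1 = 1.6050
beam 2: φ=-45°, α=300°
  cosα=0.5000 sinα=-0.8660 | (2,3) | tMaxX 1.2200 tMaxY 0.3464 | tΔX 2.0000 tΔY 1.1547
    t=0.3464 [y] (2,2)
    t=1.2200 [x] (3,2)
    t=1.5011 [y] (3,1)
    t=2.6558 [y] (3,0) — stop
  → r_2 = 2.6558
beam 3: φ=45°, α=30°
  cosα=0.8660 sinα=0.5000 | (2,3) | tMaxX 0.7044 tMaxY 1.4000 | tΔX 1.1547 tΔY 2.0000
    t=0.7044 [x] (3,3)
    t=1.4000 [y] (3,4)
    t=1.8591 [x] (4,4) — stop
  → r_3 = 1.8591
beam 4: φ=135°, α=120°
  cosα=-0.5000 sinα=0.8660 | (2,3) | tMaxX 0.7800 tMaxY 0.8083 | tΔX 2.0000 tΔY 1.1547
    t=0.7800 [x] (1,3)
    t=0.8083 [y] (1,4)
    t=1.9630 [y] (1,5)
    t=2.7800 [x] (0,5) — stop
  → r_4 = 2.7800

ranges = [1.6050, 2.6558, 1.8591, 2.7800]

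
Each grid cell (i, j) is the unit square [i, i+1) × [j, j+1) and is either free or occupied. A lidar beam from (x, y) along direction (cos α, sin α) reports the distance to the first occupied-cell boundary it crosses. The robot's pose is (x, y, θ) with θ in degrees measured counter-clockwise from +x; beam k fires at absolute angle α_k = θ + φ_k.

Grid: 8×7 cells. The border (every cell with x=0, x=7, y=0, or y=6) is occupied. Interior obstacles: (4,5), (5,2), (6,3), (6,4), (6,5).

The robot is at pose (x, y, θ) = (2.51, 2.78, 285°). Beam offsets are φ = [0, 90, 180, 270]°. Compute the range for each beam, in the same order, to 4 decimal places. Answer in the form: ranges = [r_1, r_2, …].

ranges = [1.8428, 3.6131, 3.3336, 1.5633]

beam 1: φ=0°, α=285°
  d=(0.2588,-0.9659)  start (2,2)  tX=1.8932 tY=0.8075  stride 1/|dx|=3.8637 1/|dy|=1.0353
    cross y-line → (2,1), t=0.8075
    cross y-line → (2,0), t=1.8428 (wall)
  → r_1 = 1.8428
beam 2: φ=90°, α=15°
  d=(0.9659,0.2588)  start (2,2)  tX=0.5073 tY=0.8500  stride 1/|dx|=1.0353 1/|dy|=3.8637
    cross x-line → (3,2), t=0.5073
    cross y-line → (3,3), t=0.8500
    cross x-line → (4,3), t=1.5426
    cross x-line → (5,3), t=2.5778
    cross x-line → (6,3), t=3.6131 (wall)
  → r_2 = 3.6131
beam 3: φ=180°, α=105°
  d=(-0.2588,0.9659)  start (2,2)  tX=1.9705 tY=0.2278  stride 1/|dx|=3.8637 1/|dy|=1.0353
    cross y-line → (2,3), t=0.2278
    cross y-line → (2,4), t=1.2630
    cross x-line → (1,4), t=1.9705
    cross y-line → (1,5), t=2.2983
    cross y-line → (1,6), t=3.3336 (wall)
  → r_3 = 3.3336
beam 4: φ=270°, α=195°
  d=(-0.9659,-0.2588)  start (2,2)  tX=0.5280 tY=3.0137  stride 1/|dx|=1.0353 1/|dy|=3.8637
    cross x-line → (1,2), t=0.5280
    cross x-line → (0,2), t=1.5633 (wall)
  → r_4 = 1.5633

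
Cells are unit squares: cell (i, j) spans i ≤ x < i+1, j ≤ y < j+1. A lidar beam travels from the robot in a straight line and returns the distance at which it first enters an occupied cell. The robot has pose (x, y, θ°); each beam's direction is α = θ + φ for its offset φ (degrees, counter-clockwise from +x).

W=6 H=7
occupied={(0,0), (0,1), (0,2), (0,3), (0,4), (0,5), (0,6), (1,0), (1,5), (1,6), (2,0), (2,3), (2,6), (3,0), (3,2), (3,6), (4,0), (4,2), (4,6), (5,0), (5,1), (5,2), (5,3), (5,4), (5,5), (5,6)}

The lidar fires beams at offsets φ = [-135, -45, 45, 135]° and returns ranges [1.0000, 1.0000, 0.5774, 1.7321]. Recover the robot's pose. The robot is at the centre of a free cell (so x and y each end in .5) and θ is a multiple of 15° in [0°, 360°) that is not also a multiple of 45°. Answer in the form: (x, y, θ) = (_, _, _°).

(x, y, θ) = (1.5, 2.5, 165°)

The pose lattice has 16·16 = 256 candidates. Test each by forward raycasting.
  (4.5, 3.5, 195°): beam 2 = 3.0000 ≠ 1.0000 ✗
  (2.5, 1.5, 165°): beam 2 = 3.0000 ≠ 1.0000 ✗
  (1.5, 3.5, 120°): beam 1 = 0.5176 ≠ 1.0000 ✗
  …
  (1.5, 2.5, 165°): r_1=1.0000, r_2=1.0000, r_3=0.5774, r_4=1.7321 — all match ✓
Only this pose fits every beam.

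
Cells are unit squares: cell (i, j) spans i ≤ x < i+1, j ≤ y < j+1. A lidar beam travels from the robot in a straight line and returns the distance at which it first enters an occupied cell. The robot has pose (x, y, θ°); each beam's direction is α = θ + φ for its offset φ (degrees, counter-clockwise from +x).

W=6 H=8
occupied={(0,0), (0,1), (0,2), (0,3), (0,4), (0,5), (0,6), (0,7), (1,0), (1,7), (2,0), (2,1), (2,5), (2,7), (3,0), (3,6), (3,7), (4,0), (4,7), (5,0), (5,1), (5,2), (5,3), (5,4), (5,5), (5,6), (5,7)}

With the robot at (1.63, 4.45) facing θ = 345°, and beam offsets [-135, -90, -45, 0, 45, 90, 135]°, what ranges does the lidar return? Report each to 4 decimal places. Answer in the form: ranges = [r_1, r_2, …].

ranges = [0.7275, 2.4341, 3.9837, 3.4889, 1.1000, 1.4296, 1.2600]

beam 1: φ=-135°, α=210°
  dir = (cos 210°, sin 210°) = (-0.8660, -0.5000); from cell (1,4)
  next x-line at t=0.7275, next y-line at t=0.9000; Δt_x=1.1547, Δt_y=2.0000
    x: enter (0,4) at t=0.7275 ← occupied
  → r_1 = 0.7275
beam 2: φ=-90°, α=255°
  dir = (cos 255°, sin 255°) = (-0.2588, -0.9659); from cell (1,4)
  next x-line at t=2.4341, next y-line at t=0.4659; Δt_x=3.8637, Δt_y=1.0353
    y: enter (1,3) at t=0.4659
    y: enter (1,2) at t=1.5012
    x: enter (0,2) at t=2.4341 ← occupied
  → r_2 = 2.4341
beam 3: φ=-45°, α=300°
  dir = (cos 300°, sin 300°) = (0.5000, -0.8660); from cell (1,4)
  next x-line at t=0.7400, next y-line at t=0.5196; Δt_x=2.0000, Δt_y=1.1547
    y: enter (1,3) at t=0.5196
    x: enter (2,3) at t=0.7400
    y: enter (2,2) at t=1.6743
    x: enter (3,2) at t=2.7400
    y: enter (3,1) at t=2.8290
    y: enter (3,0) at t=3.9837 ← occupied
  → r_3 = 3.9837
beam 4: φ=0°, α=345°
  dir = (cos 345°, sin 345°) = (0.9659, -0.2588); from cell (1,4)
  next x-line at t=0.3831, next y-line at t=1.7387; Δt_x=1.0353, Δt_y=3.8637
    x: enter (2,4) at t=0.3831
    x: enter (3,4) at t=1.4183
    y: enter (3,3) at t=1.7387
    x: enter (4,3) at t=2.4536
    x: enter (5,3) at t=3.4889 ← occupied
  → r_4 = 3.4889
beam 5: φ=45°, α=30°
  dir = (cos 30°, sin 30°) = (0.8660, 0.5000); from cell (1,4)
  next x-line at t=0.4272, next y-line at t=1.1000; Δt_x=1.1547, Δt_y=2.0000
    x: enter (2,4) at t=0.4272
    y: enter (2,5) at t=1.1000 ← occupied
  → r_5 = 1.1000
beam 6: φ=90°, α=75°
  dir = (cos 75°, sin 75°) = (0.2588, 0.9659); from cell (1,4)
  next x-line at t=1.4296, next y-line at t=0.5694; Δt_x=3.8637, Δt_y=1.0353
    y: enter (1,5) at t=0.5694
    x: enter (2,5) at t=1.4296 ← occupied
  → r_6 = 1.4296
beam 7: φ=135°, α=120°
  dir = (cos 120°, sin 120°) = (-0.5000, 0.8660); from cell (1,4)
  next x-line at t=1.2600, next y-line at t=0.6351; Δt_x=2.0000, Δt_y=1.1547
    y: enter (1,5) at t=0.6351
    x: enter (0,5) at t=1.2600 ← occupied
  → r_7 = 1.2600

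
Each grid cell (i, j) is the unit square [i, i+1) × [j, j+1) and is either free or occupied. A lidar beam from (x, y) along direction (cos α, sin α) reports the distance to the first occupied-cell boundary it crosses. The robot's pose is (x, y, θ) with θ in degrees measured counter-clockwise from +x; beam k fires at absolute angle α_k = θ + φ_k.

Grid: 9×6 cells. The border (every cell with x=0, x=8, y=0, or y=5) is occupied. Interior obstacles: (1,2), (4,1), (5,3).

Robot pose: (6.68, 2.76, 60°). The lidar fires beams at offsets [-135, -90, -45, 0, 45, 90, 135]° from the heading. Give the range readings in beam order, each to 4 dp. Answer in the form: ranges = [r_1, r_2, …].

beam 1: φ=-135°, α=285°
  dir = (cos 285°, sin 285°) = (0.2588, -0.9659); from cell (6,2)
  next x-line at t=1.2364, next y-line at t=0.7868; Δt_x=3.8637, Δt_y=1.0353
    y: enter (6,1) at t=0.7868
    x: enter (7,1) at t=1.2364
    y: enter (7,0) at t=1.8221 ← occupied
  → r_1 = 1.8221
beam 2: φ=-90°, α=330°
  dir = (cos 330°, sin 330°) = (0.8660, -0.5000); from cell (6,2)
  next x-line at t=0.3695, next y-line at t=1.5200; Δt_x=1.1547, Δt_y=2.0000
    x: enter (7,2) at t=0.3695
    y: enter (7,1) at t=1.5200
    x: enter (8,1) at t=1.5242 ← occupied
  → r_2 = 1.5242
beam 3: φ=-45°, α=15°
  dir = (cos 15°, sin 15°) = (0.9659, 0.2588); from cell (6,2)
  next x-line at t=0.3313, next y-line at t=0.9273; Δt_x=1.0353, Δt_y=3.8637
    x: enter (7,2) at t=0.3313
    y: enter (7,3) at t=0.9273
    x: enter (8,3) at t=1.3666 ← occupied
  → r_3 = 1.3666
beam 4: φ=0°, α=60°
  dir = (cos 60°, sin 60°) = (0.5000, 0.8660); from cell (6,2)
  next x-line at t=0.6400, next y-line at t=0.2771; Δt_x=2.0000, Δt_y=1.1547
    y: enter (6,3) at t=0.2771
    x: enter (7,3) at t=0.6400
    y: enter (7,4) at t=1.4318
    y: enter (7,5) at t=2.5865 ← occupied
  → r_4 = 2.5865
beam 5: φ=45°, α=105°
  dir = (cos 105°, sin 105°) = (-0.2588, 0.9659); from cell (6,2)
  next x-line at t=2.6273, next y-line at t=0.2485; Δt_x=3.8637, Δt_y=1.0353
    y: enter (6,3) at t=0.2485
    y: enter (6,4) at t=1.2837
    y: enter (6,5) at t=2.3190 ← occupied
  → r_5 = 2.3190
beam 6: φ=90°, α=150°
  dir = (cos 150°, sin 150°) = (-0.8660, 0.5000); from cell (6,2)
  next x-line at t=0.7852, next y-line at t=0.4800; Δt_x=1.1547, Δt_y=2.0000
    y: enter (6,3) at t=0.4800
    x: enter (5,3) at t=0.7852 ← occupied
  → r_6 = 0.7852
beam 7: φ=135°, α=195°
  dir = (cos 195°, sin 195°) = (-0.9659, -0.2588); from cell (6,2)
  next x-line at t=0.7040, next y-line at t=2.9364; Δt_x=1.0353, Δt_y=3.8637
    x: enter (5,2) at t=0.7040
    x: enter (4,2) at t=1.7393
    x: enter (3,2) at t=2.7745
    y: enter (3,1) at t=2.9364
    x: enter (2,1) at t=3.8098
    x: enter (1,1) at t=4.8451
    x: enter (0,1) at t=5.8804 ← occupied
  → r_7 = 5.8804

ranges = [1.8221, 1.5242, 1.3666, 2.5865, 2.3190, 0.7852, 5.8804]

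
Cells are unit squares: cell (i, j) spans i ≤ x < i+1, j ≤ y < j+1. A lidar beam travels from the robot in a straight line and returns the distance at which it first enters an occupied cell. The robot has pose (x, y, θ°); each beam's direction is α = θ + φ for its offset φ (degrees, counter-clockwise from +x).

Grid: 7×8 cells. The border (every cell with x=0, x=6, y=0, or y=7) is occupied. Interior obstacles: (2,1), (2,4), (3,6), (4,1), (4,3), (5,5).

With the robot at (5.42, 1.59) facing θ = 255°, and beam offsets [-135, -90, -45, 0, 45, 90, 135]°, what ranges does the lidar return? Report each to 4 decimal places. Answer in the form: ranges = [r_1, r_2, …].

ranges = [1.6281, 0.4348, 0.4850, 0.6108, 0.6813, 0.6005, 0.6697]

beam 1: φ=-135°, α=120°
  d=(-0.5000,0.8660)  start (5,1)  tX=0.8400 tY=0.4734  stride 1/|dx|=2.0000 1/|dy|=1.1547
    cross y-line → (5,2), t=0.4734
    cross x-line → (4,2), t=0.8400
    cross y-line → (4,3), t=1.6281 (wall)
  → r_1 = 1.6281
beam 2: φ=-90°, α=165°
  d=(-0.9659,0.2588)  start (5,1)  tX=0.4348 tY=1.5841  stride 1/|dx|=1.0353 1/|dy|=3.8637
    cross x-line → (4,1), t=0.4348 (wall)
  → r_2 = 0.4348
beam 3: φ=-45°, α=210°
  d=(-0.8660,-0.5000)  start (5,1)  tX=0.4850 tY=1.1800  stride 1/|dx|=1.1547 1/|dy|=2.0000
    cross x-line → (4,1), t=0.4850 (wall)
  → r_3 = 0.4850
beam 4: φ=0°, α=255°
  d=(-0.2588,-0.9659)  start (5,1)  tX=1.6228 tY=0.6108  stride 1/|dx|=3.8637 1/|dy|=1.0353
    cross y-line → (5,0), t=0.6108 (wall)
  → r_4 = 0.6108
beam 5: φ=45°, α=300°
  d=(0.5000,-0.8660)  start (5,1)  tX=1.1600 tY=0.6813  stride 1/|dx|=2.0000 1/|dy|=1.1547
    cross y-line → (5,0), t=0.6813 (wall)
  → r_5 = 0.6813
beam 6: φ=90°, α=345°
  d=(0.9659,-0.2588)  start (5,1)  tX=0.6005 tY=2.2796  stride 1/|dx|=1.0353 1/|dy|=3.8637
    cross x-line → (6,1), t=0.6005 (wall)
  → r_6 = 0.6005
beam 7: φ=135°, α=30°
  d=(0.8660,0.5000)  start (5,1)  tX=0.6697 tY=0.8200  stride 1/|dx|=1.1547 1/|dy|=2.0000
    cross x-line → (6,1), t=0.6697 (wall)
  → r_7 = 0.6697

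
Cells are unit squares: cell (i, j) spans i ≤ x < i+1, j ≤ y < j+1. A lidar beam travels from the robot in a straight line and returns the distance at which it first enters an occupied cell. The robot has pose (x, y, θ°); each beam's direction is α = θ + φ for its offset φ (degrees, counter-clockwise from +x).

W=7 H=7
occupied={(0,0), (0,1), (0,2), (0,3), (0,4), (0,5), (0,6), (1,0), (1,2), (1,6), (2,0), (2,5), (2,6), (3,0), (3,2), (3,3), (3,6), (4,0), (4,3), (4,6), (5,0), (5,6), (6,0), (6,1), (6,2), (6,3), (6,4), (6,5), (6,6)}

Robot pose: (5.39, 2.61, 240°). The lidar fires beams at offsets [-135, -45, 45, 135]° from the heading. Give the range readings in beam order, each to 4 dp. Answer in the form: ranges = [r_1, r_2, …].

beam 1: φ=-135°, α=105°
  direction (-0.2588, 0.9659); cell (5,2); t to first gridline: x 1.5068, y 0.4038 (then +3.8637 / +1.0353)
    (5,3) via y @ 0.4038
    (5,4) via y @ 1.4390
    (4,4) via x @ 1.5068
    (4,5) via y @ 2.4743
    (4,6) via y @ 3.5096  # hit
  → r_1 = 3.5096
beam 2: φ=-45°, α=195°
  direction (-0.9659, -0.2588); cell (5,2); t to first gridline: x 0.4038, y 2.3569 (then +1.0353 / +3.8637)
    (4,2) via x @ 0.4038
    (3,2) via x @ 1.4390  # hit
  → r_2 = 1.4390
beam 3: φ=45°, α=285°
  direction (0.2588, -0.9659); cell (5,2); t to first gridline: x 2.3569, y 0.6315 (then +3.8637 / +1.0353)
    (5,1) via y @ 0.6315
    (5,0) via y @ 1.6668  # hit
  → r_3 = 1.6668
beam 4: φ=135°, α=15°
  direction (0.9659, 0.2588); cell (5,2); t to first gridline: x 0.6315, y 1.5068 (then +1.0353 / +3.8637)
    (6,2) via x @ 0.6315  # hit
  → r_4 = 0.6315

ranges = [3.5096, 1.4390, 1.6668, 0.6315]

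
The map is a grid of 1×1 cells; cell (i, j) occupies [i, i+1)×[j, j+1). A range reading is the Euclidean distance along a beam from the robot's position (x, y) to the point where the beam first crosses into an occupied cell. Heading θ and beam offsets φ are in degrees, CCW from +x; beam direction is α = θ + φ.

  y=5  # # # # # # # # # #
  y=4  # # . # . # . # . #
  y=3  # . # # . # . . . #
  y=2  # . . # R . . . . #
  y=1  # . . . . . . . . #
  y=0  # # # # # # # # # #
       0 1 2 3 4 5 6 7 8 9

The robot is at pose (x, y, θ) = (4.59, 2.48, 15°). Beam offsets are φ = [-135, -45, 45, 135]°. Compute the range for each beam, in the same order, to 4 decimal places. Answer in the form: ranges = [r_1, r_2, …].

beam 1: φ=-135°, α=240°
  cosα=-0.5000 sinα=-0.8660 | (4,2) | tMaxX 1.1800 tMaxY 0.5543 | tΔX 2.0000 tΔY 1.1547
    t=0.5543 [y] (4,1)
    t=1.1800 [x] (3,1)
    t=1.7090 [y] (3,0) — stop
  → r_1 = 1.7090
beam 2: φ=-45°, α=330°
  cosα=0.8660 sinα=-0.5000 | (4,2) | tMaxX 0.4734 tMaxY 0.9600 | tΔX 1.1547 tΔY 2.0000
    t=0.4734 [x] (5,2)
    t=0.9600 [y] (5,1)
    t=1.6281 [x] (6,1)
    t=2.7828 [x] (7,1)
    t=2.9600 [y] (7,0) — stop
  → r_2 = 2.9600
beam 3: φ=45°, α=60°
  cosα=0.5000 sinα=0.8660 | (4,2) | tMaxX 0.8200 tMaxY 0.6004 | tΔX 2.0000 tΔY 1.1547
    t=0.6004 [y] (4,3)
    t=0.8200 [x] (5,3) — stop
  → r_3 = 0.8200
beam 4: φ=135°, α=150°
  cosα=-0.8660 sinα=0.5000 | (4,2) | tMaxX 0.6813 tMaxY 1.0400 | tΔX 1.1547 tΔY 2.0000
    t=0.6813 [x] (3,2) — stop
  → r_4 = 0.6813

ranges = [1.7090, 2.9600, 0.8200, 0.6813]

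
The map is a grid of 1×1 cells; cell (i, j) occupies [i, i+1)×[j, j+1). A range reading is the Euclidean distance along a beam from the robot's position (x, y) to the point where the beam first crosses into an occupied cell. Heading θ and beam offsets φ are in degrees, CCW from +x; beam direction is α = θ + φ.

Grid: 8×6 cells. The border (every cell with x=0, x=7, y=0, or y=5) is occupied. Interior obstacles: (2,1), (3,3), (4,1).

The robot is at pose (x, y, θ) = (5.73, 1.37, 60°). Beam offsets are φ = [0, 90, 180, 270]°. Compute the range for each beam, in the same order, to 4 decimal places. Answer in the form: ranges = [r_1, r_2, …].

ranges = [2.5400, 0.8429, 0.4272, 0.7400]

beam 1: φ=0°, α=60°
  d=(0.5000,0.8660)  start (5,1)  tX=0.5400 tY=0.7275  stride 1/|dx|=2.0000 1/|dy|=1.1547
    cross x-line → (6,1), t=0.5400
    cross y-line → (6,2), t=0.7275
    cross y-line → (6,3), t=1.8822
    cross x-line → (7,3), t=2.5400 (wall)
  → r_1 = 2.5400
beam 2: φ=90°, α=150°
  d=(-0.8660,0.5000)  start (5,1)  tX=0.8429 tY=1.2600  stride 1/|dx|=1.1547 1/|dy|=2.0000
    cross x-line → (4,1), t=0.8429 (wall)
  → r_2 = 0.8429
beam 3: φ=180°, α=240°
  d=(-0.5000,-0.8660)  start (5,1)  tX=1.4600 tY=0.4272  stride 1/|dx|=2.0000 1/|dy|=1.1547
    cross y-line → (5,0), t=0.4272 (wall)
  → r_3 = 0.4272
beam 4: φ=270°, α=330°
  d=(0.8660,-0.5000)  start (5,1)  tX=0.3118 tY=0.7400  stride 1/|dx|=1.1547 1/|dy|=2.0000
    cross x-line → (6,1), t=0.3118
    cross y-line → (6,0), t=0.7400 (wall)
  → r_4 = 0.7400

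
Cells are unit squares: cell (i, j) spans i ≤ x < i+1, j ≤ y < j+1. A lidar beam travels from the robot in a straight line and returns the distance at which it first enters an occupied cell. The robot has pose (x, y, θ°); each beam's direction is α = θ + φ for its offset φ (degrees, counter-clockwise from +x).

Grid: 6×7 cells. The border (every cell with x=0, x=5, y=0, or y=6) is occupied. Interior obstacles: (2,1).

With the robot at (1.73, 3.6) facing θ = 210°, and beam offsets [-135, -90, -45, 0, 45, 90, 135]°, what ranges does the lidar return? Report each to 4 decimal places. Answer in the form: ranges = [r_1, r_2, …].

beam 1: φ=-135°, α=75°
  dir = (cos 75°, sin 75°) = (0.2588, 0.9659); from cell (1,3)
  next x-line at t=1.0432, next y-line at t=0.4141; Δt_x=3.8637, Δt_y=1.0353
    y: enter (1,4) at t=0.4141
    x: enter (2,4) at t=1.0432
    y: enter (2,5) at t=1.4494
    y: enter (2,6) at t=2.4847 ← occupied
  → r_1 = 2.4847
beam 2: φ=-90°, α=120°
  dir = (cos 120°, sin 120°) = (-0.5000, 0.8660); from cell (1,3)
  next x-line at t=1.4600, next y-line at t=0.4619; Δt_x=2.0000, Δt_y=1.1547
    y: enter (1,4) at t=0.4619
    x: enter (0,4) at t=1.4600 ← occupied
  → r_2 = 1.4600
beam 3: φ=-45°, α=165°
  dir = (cos 165°, sin 165°) = (-0.9659, 0.2588); from cell (1,3)
  next x-line at t=0.7558, next y-line at t=1.5455; Δt_x=1.0353, Δt_y=3.8637
    x: enter (0,3) at t=0.7558 ← occupied
  → r_3 = 0.7558
beam 4: φ=0°, α=210°
  dir = (cos 210°, sin 210°) = (-0.8660, -0.5000); from cell (1,3)
  next x-line at t=0.8429, next y-line at t=1.2000; Δt_x=1.1547, Δt_y=2.0000
    x: enter (0,3) at t=0.8429 ← occupied
  → r_4 = 0.8429
beam 5: φ=45°, α=255°
  dir = (cos 255°, sin 255°) = (-0.2588, -0.9659); from cell (1,3)
  next x-line at t=2.8205, next y-line at t=0.6212; Δt_x=3.8637, Δt_y=1.0353
    y: enter (1,2) at t=0.6212
    y: enter (1,1) at t=1.6564
    y: enter (1,0) at t=2.6917 ← occupied
  → r_5 = 2.6917
beam 6: φ=90°, α=300°
  dir = (cos 300°, sin 300°) = (0.5000, -0.8660); from cell (1,3)
  next x-line at t=0.5400, next y-line at t=0.6928; Δt_x=2.0000, Δt_y=1.1547
    x: enter (2,3) at t=0.5400
    y: enter (2,2) at t=0.6928
    y: enter (2,1) at t=1.8475 ← occupied
  → r_6 = 1.8475
beam 7: φ=135°, α=345°
  dir = (cos 345°, sin 345°) = (0.9659, -0.2588); from cell (1,3)
  next x-line at t=0.2795, next y-line at t=2.3182; Δt_x=1.0353, Δt_y=3.8637
    x: enter (2,3) at t=0.2795
    x: enter (3,3) at t=1.3148
    y: enter (3,2) at t=2.3182
    x: enter (4,2) at t=2.3501
    x: enter (5,2) at t=3.3854 ← occupied
  → r_7 = 3.3854

ranges = [2.4847, 1.4600, 0.7558, 0.8429, 2.6917, 1.8475, 3.3854]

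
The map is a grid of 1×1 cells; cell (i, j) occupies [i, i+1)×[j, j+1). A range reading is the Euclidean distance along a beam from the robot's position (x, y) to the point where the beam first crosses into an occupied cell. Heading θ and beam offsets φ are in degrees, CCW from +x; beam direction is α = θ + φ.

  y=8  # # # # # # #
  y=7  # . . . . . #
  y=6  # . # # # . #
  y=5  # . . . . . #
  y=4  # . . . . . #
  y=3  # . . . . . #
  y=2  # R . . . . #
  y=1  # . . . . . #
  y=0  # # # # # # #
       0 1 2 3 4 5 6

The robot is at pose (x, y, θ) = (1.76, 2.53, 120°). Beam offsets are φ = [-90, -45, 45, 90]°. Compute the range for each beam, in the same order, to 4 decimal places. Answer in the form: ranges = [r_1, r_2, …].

beam 1: φ=-90°, α=30°
  direction (0.8660, 0.5000); cell (1,2); t to first gridline: x 0.2771, y 0.9400 (then +1.1547 / +2.0000)
    (2,2) via x @ 0.2771
    (2,3) via y @ 0.9400
    (3,3) via x @ 1.4318
    (4,3) via x @ 2.5865
    (4,4) via y @ 2.9400
    (5,4) via x @ 3.7412
    (6,4) via x @ 4.8959  # hit
  → r_1 = 4.8959
beam 2: φ=-45°, α=75°
  direction (0.2588, 0.9659); cell (1,2); t to first gridline: x 0.9273, y 0.4866 (then +3.8637 / +1.0353)
    (1,3) via y @ 0.4866
    (2,3) via x @ 0.9273
    (2,4) via y @ 1.5219
    (2,5) via y @ 2.5571
    (2,6) via y @ 3.5924  # hit
  → r_2 = 3.5924
beam 3: φ=45°, α=165°
  direction (-0.9659, 0.2588); cell (1,2); t to first gridline: x 0.7868, y 1.8159 (then +1.0353 / +3.8637)
    (0,2) via x @ 0.7868  # hit
  → r_3 = 0.7868
beam 4: φ=90°, α=210°
  direction (-0.8660, -0.5000); cell (1,2); t to first gridline: x 0.8776, y 1.0600 (then +1.1547 / +2.0000)
    (0,2) via x @ 0.8776  # hit
  → r_4 = 0.8776

ranges = [4.8959, 3.5924, 0.7868, 0.8776]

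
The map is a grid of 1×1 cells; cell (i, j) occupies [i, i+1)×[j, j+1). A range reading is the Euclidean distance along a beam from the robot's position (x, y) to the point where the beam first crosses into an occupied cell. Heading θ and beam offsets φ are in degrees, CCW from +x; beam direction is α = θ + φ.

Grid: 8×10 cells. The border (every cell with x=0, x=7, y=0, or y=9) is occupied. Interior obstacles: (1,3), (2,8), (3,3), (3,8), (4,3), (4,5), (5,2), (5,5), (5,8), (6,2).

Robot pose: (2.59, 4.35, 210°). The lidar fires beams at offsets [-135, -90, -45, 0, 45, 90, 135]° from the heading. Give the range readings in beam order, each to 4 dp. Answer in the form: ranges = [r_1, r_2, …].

ranges = [3.7788, 3.1800, 1.6461, 0.7000, 3.4682, 0.8200, 1.3523]

beam 1: φ=-135°, α=75°
  direction (0.2588, 0.9659); cell (2,4); t to first gridline: x 1.5841, y 0.6729 (then +3.8637 / +1.0353)
    (2,5) via y @ 0.6729
    (3,5) via x @ 1.5841
    (3,6) via y @ 1.7082
    (3,7) via y @ 2.7435
    (3,8) via y @ 3.7788  # hit
  → r_1 = 3.7788
beam 2: φ=-90°, α=120°
  direction (-0.5000, 0.8660); cell (2,4); t to first gridline: x 1.1800, y 0.7506 (then +2.0000 / +1.1547)
    (2,5) via y @ 0.7506
    (1,5) via x @ 1.1800
    (1,6) via y @ 1.9053
    (1,7) via y @ 3.0600
    (0,7) via x @ 3.1800  # hit
  → r_2 = 3.1800
beam 3: φ=-45°, α=165°
  direction (-0.9659, 0.2588); cell (2,4); t to first gridline: x 0.6108, y 2.5114 (then +1.0353 / +3.8637)
    (1,4) via x @ 0.6108
    (0,4) via x @ 1.6461  # hit
  → r_3 = 1.6461
beam 4: φ=0°, α=210°
  direction (-0.8660, -0.5000); cell (2,4); t to first gridline: x 0.6813, y 0.7000 (then +1.1547 / +2.0000)
    (1,4) via x @ 0.6813
    (1,3) via y @ 0.7000  # hit
  → r_4 = 0.7000
beam 5: φ=45°, α=255°
  direction (-0.2588, -0.9659); cell (2,4); t to first gridline: x 2.2796, y 0.3623 (then +3.8637 / +1.0353)
    (2,3) via y @ 0.3623
    (2,2) via y @ 1.3976
    (1,2) via x @ 2.2796
    (1,1) via y @ 2.4329
    (1,0) via y @ 3.4682  # hit
  → r_5 = 3.4682
beam 6: φ=90°, α=300°
  direction (0.5000, -0.8660); cell (2,4); t to first gridline: x 0.8200, y 0.4041 (then +2.0000 / +1.1547)
    (2,3) via y @ 0.4041
    (3,3) via x @ 0.8200  # hit
  → r_6 = 0.8200
beam 7: φ=135°, α=345°
  direction (0.9659, -0.2588); cell (2,4); t to first gridline: x 0.4245, y 1.3523 (then +1.0353 / +3.8637)
    (3,4) via x @ 0.4245
    (3,3) via y @ 1.3523  # hit
  → r_7 = 1.3523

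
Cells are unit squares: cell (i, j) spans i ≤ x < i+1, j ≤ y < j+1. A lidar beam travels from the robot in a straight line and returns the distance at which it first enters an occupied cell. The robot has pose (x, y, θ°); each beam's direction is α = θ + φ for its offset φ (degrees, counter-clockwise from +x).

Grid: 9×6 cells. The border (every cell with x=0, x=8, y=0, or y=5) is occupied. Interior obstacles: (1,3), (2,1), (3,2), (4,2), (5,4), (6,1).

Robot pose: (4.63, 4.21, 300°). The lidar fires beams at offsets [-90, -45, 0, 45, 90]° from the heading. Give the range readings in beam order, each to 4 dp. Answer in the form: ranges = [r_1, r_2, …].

beam 1: φ=-90°, α=210°
  dir = (cos 210°, sin 210°) = (-0.8660, -0.5000); from cell (4,4)
  next x-line at t=0.7275, next y-line at t=0.4200; Δt_x=1.1547, Δt_y=2.0000
    y: enter (4,3) at t=0.4200
    x: enter (3,3) at t=0.7275
    x: enter (2,3) at t=1.8822
    y: enter (2,2) at t=2.4200
    x: enter (1,2) at t=3.0369
    x: enter (0,2) at t=4.1916 ← occupied
  → r_1 = 4.1916
beam 2: φ=-45°, α=255°
  dir = (cos 255°, sin 255°) = (-0.2588, -0.9659); from cell (4,4)
  next x-line at t=2.4341, next y-line at t=0.2174; Δt_x=3.8637, Δt_y=1.0353
    y: enter (4,3) at t=0.2174
    y: enter (4,2) at t=1.2527 ← occupied
  → r_2 = 1.2527
beam 3: φ=0°, α=300°
  dir = (cos 300°, sin 300°) = (0.5000, -0.8660); from cell (4,4)
  next x-line at t=0.7400, next y-line at t=0.2425; Δt_x=2.0000, Δt_y=1.1547
    y: enter (4,3) at t=0.2425
    x: enter (5,3) at t=0.7400
    y: enter (5,2) at t=1.3972
    y: enter (5,1) at t=2.5519
    x: enter (6,1) at t=2.7400 ← occupied
  → r_3 = 2.7400
beam 4: φ=45°, α=345°
  dir = (cos 345°, sin 345°) = (0.9659, -0.2588); from cell (4,4)
  next x-line at t=0.3831, next y-line at t=0.8114; Δt_x=1.0353, Δt_y=3.8637
    x: enter (5,4) at t=0.3831 ← occupied
  → r_4 = 0.3831
beam 5: φ=90°, α=30°
  dir = (cos 30°, sin 30°) = (0.8660, 0.5000); from cell (4,4)
  next x-line at t=0.4272, next y-line at t=1.5800; Δt_x=1.1547, Δt_y=2.0000
    x: enter (5,4) at t=0.4272 ← occupied
  → r_5 = 0.4272

ranges = [4.1916, 1.2527, 2.7400, 0.3831, 0.4272]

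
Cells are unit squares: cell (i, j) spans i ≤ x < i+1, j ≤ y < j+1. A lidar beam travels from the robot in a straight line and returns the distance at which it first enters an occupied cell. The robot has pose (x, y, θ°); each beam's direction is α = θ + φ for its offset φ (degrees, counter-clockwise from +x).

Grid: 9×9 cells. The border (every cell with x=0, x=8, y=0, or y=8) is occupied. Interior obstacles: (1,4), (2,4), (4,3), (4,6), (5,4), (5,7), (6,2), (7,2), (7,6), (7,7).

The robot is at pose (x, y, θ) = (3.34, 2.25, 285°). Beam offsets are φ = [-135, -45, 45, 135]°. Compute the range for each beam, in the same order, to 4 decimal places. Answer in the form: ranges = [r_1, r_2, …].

ranges = [2.7020, 1.4434, 2.5000, 1.3200]

beam 1: φ=-135°, α=150°
  cosα=-0.8660 sinα=0.5000 | (3,2) | tMaxX 0.3926 tMaxY 1.5000 | tΔX 1.1547 tΔY 2.0000
    t=0.3926 [x] (2,2)
    t=1.5000 [y] (2,3)
    t=1.5473 [x] (1,3)
    t=2.7020 [x] (0,3) — stop
  → r_1 = 2.7020
beam 2: φ=-45°, α=240°
  cosα=-0.5000 sinα=-0.8660 | (3,2) | tMaxX 0.6800 tMaxY 0.2887 | tΔX 2.0000 tΔY 1.1547
    t=0.2887 [y] (3,1)
    t=0.6800 [x] (2,1)
    t=1.4434 [y] (2,0) — stop
  → r_2 = 1.4434
beam 3: φ=45°, α=330°
  cosα=0.8660 sinα=-0.5000 | (3,2) | tMaxX 0.7621 tMaxY 0.5000 | tΔX 1.1547 tΔY 2.0000
    t=0.5000 [y] (3,1)
    t=0.7621 [x] (4,1)
    t=1.9168 [x] (5,1)
    t=2.5000 [y] (5,0) — stop
  → r_3 = 2.5000
beam 4: φ=135°, α=60°
  cosα=0.5000 sinα=0.8660 | (3,2) | tMaxX 1.3200 tMaxY 0.8660 | tΔX 2.0000 tΔY 1.1547
    t=0.8660 [y] (3,3)
    t=1.3200 [x] (4,3) — stop
  → r_4 = 1.3200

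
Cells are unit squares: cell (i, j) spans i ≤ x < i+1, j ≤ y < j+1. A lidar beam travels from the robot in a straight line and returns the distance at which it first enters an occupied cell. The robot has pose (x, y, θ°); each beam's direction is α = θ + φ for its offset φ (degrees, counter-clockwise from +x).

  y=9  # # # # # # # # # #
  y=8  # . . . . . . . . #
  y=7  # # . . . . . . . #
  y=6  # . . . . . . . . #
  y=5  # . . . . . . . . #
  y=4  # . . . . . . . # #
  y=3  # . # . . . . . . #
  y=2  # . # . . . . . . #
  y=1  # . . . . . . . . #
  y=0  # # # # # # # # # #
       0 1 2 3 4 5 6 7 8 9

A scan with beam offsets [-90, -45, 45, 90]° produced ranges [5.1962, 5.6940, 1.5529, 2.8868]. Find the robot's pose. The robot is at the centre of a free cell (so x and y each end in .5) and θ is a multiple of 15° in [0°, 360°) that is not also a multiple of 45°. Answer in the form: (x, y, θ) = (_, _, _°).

Enumerate (i+0.5, j+0.5, θ) over the 60 free cells and 16 admissible headings. For each, cast all 4 beams and compare to the given ranges.
  (4.5, 2.5, 240°): beam 1 = 1.7321 ≠ 5.1962 ✗
  (7.5, 7.5, 255°): beam 1 = 5.7956 ≠ 5.1962 ✗
  (1.5, 6.5, 105°): beam 1 = 7.7646 ≠ 5.1962 ✗
  (3.5, 7.5, 105°): beam 1 = 5.6940 ≠ 5.1962 ✗
  …
  (3.5, 7.5, 60°): r_1=5.1962, r_2=5.6940, r_3=1.5529, r_4=2.8868 — all match ✓
No second candidate reproduces the full scan.

(x, y, θ) = (3.5, 7.5, 60°)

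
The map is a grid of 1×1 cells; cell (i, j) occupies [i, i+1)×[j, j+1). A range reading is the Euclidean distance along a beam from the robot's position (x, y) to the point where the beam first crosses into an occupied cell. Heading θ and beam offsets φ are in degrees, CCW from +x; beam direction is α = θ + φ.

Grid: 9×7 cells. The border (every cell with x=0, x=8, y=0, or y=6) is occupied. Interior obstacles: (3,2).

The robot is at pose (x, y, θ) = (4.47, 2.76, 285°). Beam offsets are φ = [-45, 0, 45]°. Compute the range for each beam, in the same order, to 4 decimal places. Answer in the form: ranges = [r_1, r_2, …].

ranges = [2.0323, 1.8221, 3.5200]

beam 1: φ=-45°, α=240°
  cosα=-0.5000 sinα=-0.8660 | (4,2) | tMaxX 0.9400 tMaxY 0.8776 | tΔX 2.0000 tΔY 1.1547
    t=0.8776 [y] (4,1)
    t=0.9400 [x] (3,1)
    t=2.0323 [y] (3,0) — stop
  → r_1 = 2.0323
beam 2: φ=0°, α=285°
  cosα=0.2588 sinα=-0.9659 | (4,2) | tMaxX 2.0478 tMaxY 0.7868 | tΔX 3.8637 tΔY 1.0353
    t=0.7868 [y] (4,1)
    t=1.8221 [y] (4,0) — stop
  → r_2 = 1.8221
beam 3: φ=45°, α=330°
  cosα=0.8660 sinα=-0.5000 | (4,2) | tMaxX 0.6120 tMaxY 1.5200 | tΔX 1.1547 tΔY 2.0000
    t=0.6120 [x] (5,2)
    t=1.5200 [y] (5,1)
    t=1.7667 [x] (6,1)
    t=2.9214 [x] (7,1)
    t=3.5200 [y] (7,0) — stop
  → r_3 = 3.5200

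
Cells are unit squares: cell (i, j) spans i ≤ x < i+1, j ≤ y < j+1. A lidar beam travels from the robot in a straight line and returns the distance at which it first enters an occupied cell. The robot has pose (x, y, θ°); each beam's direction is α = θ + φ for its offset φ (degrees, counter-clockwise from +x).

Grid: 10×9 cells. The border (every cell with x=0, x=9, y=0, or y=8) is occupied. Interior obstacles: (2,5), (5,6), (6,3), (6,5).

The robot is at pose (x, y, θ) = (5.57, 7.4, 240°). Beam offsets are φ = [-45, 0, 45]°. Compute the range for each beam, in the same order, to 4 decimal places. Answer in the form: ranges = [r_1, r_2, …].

ranges = [4.7312, 0.4619, 0.4141]

beam 1: φ=-45°, α=195°
  direction (-0.9659, -0.2588); cell (5,7); t to first gridline: x 0.5901, y 1.5455 (then +1.0353 / +3.8637)
    (4,7) via x @ 0.5901
    (4,6) via y @ 1.5455
    (3,6) via x @ 1.6254
    (2,6) via x @ 2.6607
    (1,6) via x @ 3.6959
    (0,6) via x @ 4.7312  # hit
  → r_1 = 4.7312
beam 2: φ=0°, α=240°
  direction (-0.5000, -0.8660); cell (5,7); t to first gridline: x 1.1400, y 0.4619 (then +2.0000 / +1.1547)
    (5,6) via y @ 0.4619  # hit
  → r_2 = 0.4619
beam 3: φ=45°, α=285°
  direction (0.2588, -0.9659); cell (5,7); t to first gridline: x 1.6614, y 0.4141 (then +3.8637 / +1.0353)
    (5,6) via y @ 0.4141  # hit
  → r_3 = 0.4141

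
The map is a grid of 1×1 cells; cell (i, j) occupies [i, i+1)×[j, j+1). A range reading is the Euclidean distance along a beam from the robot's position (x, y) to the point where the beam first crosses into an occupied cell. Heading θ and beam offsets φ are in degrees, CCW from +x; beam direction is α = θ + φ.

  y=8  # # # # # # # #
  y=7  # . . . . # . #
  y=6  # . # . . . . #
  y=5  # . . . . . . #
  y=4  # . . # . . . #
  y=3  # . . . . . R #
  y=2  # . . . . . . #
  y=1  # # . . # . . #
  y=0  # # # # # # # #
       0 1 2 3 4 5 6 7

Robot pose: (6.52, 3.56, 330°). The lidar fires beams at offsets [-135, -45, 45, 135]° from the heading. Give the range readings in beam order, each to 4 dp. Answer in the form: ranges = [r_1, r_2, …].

beam 1: φ=-135°, α=195°
  cosα=-0.9659 sinα=-0.2588 | (6,3) | tMaxX 0.5383 tMaxY 2.1637 | tΔX 1.0353 tΔY 3.8637
    t=0.5383 [x] (5,3)
    t=1.5736 [x] (4,3)
    t=2.1637 [y] (4,2)
    t=2.6089 [x] (3,2)
    t=3.6442 [x] (2,2)
    t=4.6794 [x] (1,2)
    t=5.7147 [x] (0,2) — stop
  → r_1 = 5.7147
beam 2: φ=-45°, α=285°
  cosα=0.2588 sinα=-0.9659 | (6,3) | tMaxX 1.8546 tMaxY 0.5798 | tΔX 3.8637 tΔY 1.0353
    t=0.5798 [y] (6,2)
    t=1.6150 [y] (6,1)
    t=1.8546 [x] (7,1) — stop
  → r_2 = 1.8546
beam 3: φ=45°, α=15°
  cosα=0.9659 sinα=0.2588 | (6,3) | tMaxX 0.4969 tMaxY 1.7000 | tΔX 1.0353 tΔY 3.8637
    t=0.4969 [x] (7,3) — stop
  → r_3 = 0.4969
beam 4: φ=135°, α=105°
  cosα=-0.2588 sinα=0.9659 | (6,3) | tMaxX 2.0091 tMaxY 0.4555 | tΔX 3.8637 tΔY 1.0353
    t=0.4555 [y] (6,4)
    t=1.4908 [y] (6,5)
    t=2.0091 [x] (5,5)
    t=2.5261 [y] (5,6)
    t=3.5614 [y] (5,7) — stop
  → r_4 = 3.5614

ranges = [5.7147, 1.8546, 0.4969, 3.5614]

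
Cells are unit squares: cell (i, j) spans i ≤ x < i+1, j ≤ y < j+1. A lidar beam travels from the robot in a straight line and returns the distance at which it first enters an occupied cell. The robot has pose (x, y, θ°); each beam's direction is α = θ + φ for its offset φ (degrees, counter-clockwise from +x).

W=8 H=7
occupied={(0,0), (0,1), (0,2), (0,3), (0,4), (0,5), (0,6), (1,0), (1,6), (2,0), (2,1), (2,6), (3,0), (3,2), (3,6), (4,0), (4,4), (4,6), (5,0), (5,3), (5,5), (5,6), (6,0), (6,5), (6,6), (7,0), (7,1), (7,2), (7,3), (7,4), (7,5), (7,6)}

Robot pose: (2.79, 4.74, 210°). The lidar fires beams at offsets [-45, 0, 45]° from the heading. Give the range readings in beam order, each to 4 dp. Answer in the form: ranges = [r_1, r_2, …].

beam 1: φ=-45°, α=165°
  cosα=-0.9659 sinα=0.2588 | (2,4) | tMaxX 0.8179 tMaxY 1.0046 | tΔX 1.0353 tΔY 3.8637
    t=0.8179 [x] (1,4)
    t=1.0046 [y] (1,5)
    t=1.8531 [x] (0,5) — stop
  → r_1 = 1.8531
beam 2: φ=0°, α=210°
  cosα=-0.8660 sinα=-0.5000 | (2,4) | tMaxX 0.9122 tMaxY 1.4800 | tΔX 1.1547 tΔY 2.0000
    t=0.9122 [x] (1,4)
    t=1.4800 [y] (1,3)
    t=2.0669 [x] (0,3) — stop
  → r_2 = 2.0669
beam 3: φ=45°, α=255°
  cosα=-0.2588 sinα=-0.9659 | (2,4) | tMaxX 3.0523 tMaxY 0.7661 | tΔX 3.8637 tΔY 1.0353
    t=0.7661 [y] (2,3)
    t=1.8014 [y] (2,2)
    t=2.8367 [y] (2,1) — stop
  → r_3 = 2.8367

ranges = [1.8531, 2.0669, 2.8367]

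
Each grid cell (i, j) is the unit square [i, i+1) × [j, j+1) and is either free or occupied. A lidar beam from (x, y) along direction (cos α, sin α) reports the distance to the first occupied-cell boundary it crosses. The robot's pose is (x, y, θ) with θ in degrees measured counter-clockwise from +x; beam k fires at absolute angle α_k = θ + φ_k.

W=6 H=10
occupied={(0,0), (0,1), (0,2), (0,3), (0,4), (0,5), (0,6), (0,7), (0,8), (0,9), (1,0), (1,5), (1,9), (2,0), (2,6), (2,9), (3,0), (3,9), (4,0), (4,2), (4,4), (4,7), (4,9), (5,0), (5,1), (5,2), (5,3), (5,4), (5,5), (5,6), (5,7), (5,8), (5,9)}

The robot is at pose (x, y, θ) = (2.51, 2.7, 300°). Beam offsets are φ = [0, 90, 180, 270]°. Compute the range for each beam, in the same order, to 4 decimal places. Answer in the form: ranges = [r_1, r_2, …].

beam 1: φ=0°, α=300°
  d=(0.5000,-0.8660)  start (2,2)  tX=0.9800 tY=0.8083  stride 1/|dx|=2.0000 1/|dy|=1.1547
    cross y-line → (2,1), t=0.8083
    cross x-line → (3,1), t=0.9800
    cross y-line → (3,0), t=1.9630 (wall)
  → r_1 = 1.9630
beam 2: φ=90°, α=30°
  d=(0.8660,0.5000)  start (2,2)  tX=0.5658 tY=0.6000  stride 1/|dx|=1.1547 1/|dy|=2.0000
    cross x-line → (3,2), t=0.5658
    cross y-line → (3,3), t=0.6000
    cross x-line → (4,3), t=1.7205
    cross y-line → (4,4), t=2.6000 (wall)
  → r_2 = 2.6000
beam 3: φ=180°, α=120°
  d=(-0.5000,0.8660)  start (2,2)  tX=1.0200 tY=0.3464  stride 1/|dx|=2.0000 1/|dy|=1.1547
    cross y-line → (2,3), t=0.3464
    cross x-line → (1,3), t=1.0200
    cross y-line → (1,4), t=1.5011
    cross y-line → (1,5), t=2.6558 (wall)
  → r_3 = 2.6558
beam 4: φ=270°, α=210°
  d=(-0.8660,-0.5000)  start (2,2)  tX=0.5889 tY=1.4000  stride 1/|dx|=1.1547 1/|dy|=2.0000
    cross x-line → (1,2), t=0.5889
    cross y-line → (1,1), t=1.4000
    cross x-line → (0,1), t=1.7436 (wall)
  → r_4 = 1.7436

ranges = [1.9630, 2.6000, 2.6558, 1.7436]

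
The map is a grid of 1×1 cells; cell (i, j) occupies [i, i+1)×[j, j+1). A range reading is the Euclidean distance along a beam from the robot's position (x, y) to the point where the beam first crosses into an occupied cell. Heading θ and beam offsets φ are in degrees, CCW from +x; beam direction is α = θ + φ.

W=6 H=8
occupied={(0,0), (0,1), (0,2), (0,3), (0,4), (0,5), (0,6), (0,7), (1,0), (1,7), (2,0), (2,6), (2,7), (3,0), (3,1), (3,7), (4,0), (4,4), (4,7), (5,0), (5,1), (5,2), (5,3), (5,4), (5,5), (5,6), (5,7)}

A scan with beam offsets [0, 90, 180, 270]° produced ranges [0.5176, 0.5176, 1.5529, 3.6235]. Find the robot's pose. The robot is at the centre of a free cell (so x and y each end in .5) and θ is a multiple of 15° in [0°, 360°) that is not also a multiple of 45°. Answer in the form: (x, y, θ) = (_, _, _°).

(x, y, θ) = (4.5, 5.5, 285°)

The pose lattice has 21·16 = 336 candidates. Test each by forward raycasting.
  (3.5, 4.5, 60°): beam 1 = 2.8868 ≠ 0.5176 ✗
  (1.5, 3.5, 330°): beam 1 = 4.0415 ≠ 0.5176 ✗
  (1.5, 6.5, 210°): beam 1 = 0.5774 ≠ 0.5176 ✗
  (2.5, 3.5, 210°): beam 1 = 1.7321 ≠ 0.5176 ✗
  (1.5, 6.5, 30°): beam 1 = 0.5774 ≠ 0.5176 ✗
  …
  (4.5, 5.5, 285°): r_1=0.5176, r_2=0.5176, r_3=1.5529, r_4=3.6235 — all match ✓
Only this pose fits every beam.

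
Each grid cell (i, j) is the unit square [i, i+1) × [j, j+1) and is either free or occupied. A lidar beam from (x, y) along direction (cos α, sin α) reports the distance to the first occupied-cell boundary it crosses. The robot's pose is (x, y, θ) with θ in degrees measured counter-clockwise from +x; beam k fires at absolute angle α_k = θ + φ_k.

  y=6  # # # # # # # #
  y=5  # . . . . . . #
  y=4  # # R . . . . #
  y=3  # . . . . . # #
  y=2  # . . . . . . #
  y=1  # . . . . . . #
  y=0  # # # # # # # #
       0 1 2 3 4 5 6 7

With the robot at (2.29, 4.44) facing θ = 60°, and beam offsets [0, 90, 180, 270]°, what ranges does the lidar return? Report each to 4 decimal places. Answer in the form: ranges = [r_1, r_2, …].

ranges = [1.8013, 0.3349, 2.5800, 5.4386]

beam 1: φ=0°, α=60°
  direction (0.5000, 0.8660); cell (2,4); t to first gridline: x 1.4200, y 0.6466 (then +2.0000 / +1.1547)
    (2,5) via y @ 0.6466
    (3,5) via x @ 1.4200
    (3,6) via y @ 1.8013  # hit
  → r_1 = 1.8013
beam 2: φ=90°, α=150°
  direction (-0.8660, 0.5000); cell (2,4); t to first gridline: x 0.3349, y 1.1200 (then +1.1547 / +2.0000)
    (1,4) via x @ 0.3349  # hit
  → r_2 = 0.3349
beam 3: φ=180°, α=240°
  direction (-0.5000, -0.8660); cell (2,4); t to first gridline: x 0.5800, y 0.5081 (then +2.0000 / +1.1547)
    (2,3) via y @ 0.5081
    (1,3) via x @ 0.5800
    (1,2) via y @ 1.6628
    (0,2) via x @ 2.5800  # hit
  → r_3 = 2.5800
beam 4: φ=270°, α=330°
  direction (0.8660, -0.5000); cell (2,4); t to first gridline: x 0.8198, y 0.8800 (then +1.1547 / +2.0000)
    (3,4) via x @ 0.8198
    (3,3) via y @ 0.8800
    (4,3) via x @ 1.9745
    (4,2) via y @ 2.8800
    (5,2) via x @ 3.1292
    (6,2) via x @ 4.2839
    (6,1) via y @ 4.8800
    (7,1) via x @ 5.4386  # hit
  → r_4 = 5.4386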